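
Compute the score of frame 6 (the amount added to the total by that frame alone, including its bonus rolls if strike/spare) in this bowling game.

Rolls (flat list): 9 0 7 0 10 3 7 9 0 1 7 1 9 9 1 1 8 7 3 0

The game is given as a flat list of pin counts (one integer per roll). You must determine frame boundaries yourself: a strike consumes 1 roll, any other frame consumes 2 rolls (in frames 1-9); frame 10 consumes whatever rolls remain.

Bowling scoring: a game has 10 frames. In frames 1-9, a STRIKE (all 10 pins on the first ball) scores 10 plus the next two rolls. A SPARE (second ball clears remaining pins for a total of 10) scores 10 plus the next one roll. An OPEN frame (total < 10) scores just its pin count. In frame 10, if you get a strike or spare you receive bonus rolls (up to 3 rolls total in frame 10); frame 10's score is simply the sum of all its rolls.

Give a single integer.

Frame 1: OPEN (9+0=9). Cumulative: 9
Frame 2: OPEN (7+0=7). Cumulative: 16
Frame 3: STRIKE. 10 + next two rolls (3+7) = 20. Cumulative: 36
Frame 4: SPARE (3+7=10). 10 + next roll (9) = 19. Cumulative: 55
Frame 5: OPEN (9+0=9). Cumulative: 64
Frame 6: OPEN (1+7=8). Cumulative: 72
Frame 7: SPARE (1+9=10). 10 + next roll (9) = 19. Cumulative: 91
Frame 8: SPARE (9+1=10). 10 + next roll (1) = 11. Cumulative: 102

Answer: 8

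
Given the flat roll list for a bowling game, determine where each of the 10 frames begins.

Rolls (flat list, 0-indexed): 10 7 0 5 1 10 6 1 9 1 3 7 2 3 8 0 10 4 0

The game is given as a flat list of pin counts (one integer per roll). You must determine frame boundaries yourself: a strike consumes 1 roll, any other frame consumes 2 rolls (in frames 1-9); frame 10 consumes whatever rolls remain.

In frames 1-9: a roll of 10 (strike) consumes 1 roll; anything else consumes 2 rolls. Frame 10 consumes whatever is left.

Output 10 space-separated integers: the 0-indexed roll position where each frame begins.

Answer: 0 1 3 5 6 8 10 12 14 16

Derivation:
Frame 1 starts at roll index 0: roll=10 (strike), consumes 1 roll
Frame 2 starts at roll index 1: rolls=7,0 (sum=7), consumes 2 rolls
Frame 3 starts at roll index 3: rolls=5,1 (sum=6), consumes 2 rolls
Frame 4 starts at roll index 5: roll=10 (strike), consumes 1 roll
Frame 5 starts at roll index 6: rolls=6,1 (sum=7), consumes 2 rolls
Frame 6 starts at roll index 8: rolls=9,1 (sum=10), consumes 2 rolls
Frame 7 starts at roll index 10: rolls=3,7 (sum=10), consumes 2 rolls
Frame 8 starts at roll index 12: rolls=2,3 (sum=5), consumes 2 rolls
Frame 9 starts at roll index 14: rolls=8,0 (sum=8), consumes 2 rolls
Frame 10 starts at roll index 16: 3 remaining rolls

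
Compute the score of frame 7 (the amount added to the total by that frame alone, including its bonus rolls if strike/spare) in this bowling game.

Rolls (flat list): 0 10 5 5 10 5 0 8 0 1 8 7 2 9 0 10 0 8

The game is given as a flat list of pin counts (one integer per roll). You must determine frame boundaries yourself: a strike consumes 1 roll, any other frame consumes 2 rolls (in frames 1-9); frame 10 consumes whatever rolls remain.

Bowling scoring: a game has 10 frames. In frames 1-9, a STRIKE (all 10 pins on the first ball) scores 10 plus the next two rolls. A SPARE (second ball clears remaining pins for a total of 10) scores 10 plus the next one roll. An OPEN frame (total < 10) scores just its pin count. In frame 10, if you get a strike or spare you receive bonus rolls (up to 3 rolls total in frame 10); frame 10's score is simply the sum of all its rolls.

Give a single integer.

Frame 1: SPARE (0+10=10). 10 + next roll (5) = 15. Cumulative: 15
Frame 2: SPARE (5+5=10). 10 + next roll (10) = 20. Cumulative: 35
Frame 3: STRIKE. 10 + next two rolls (5+0) = 15. Cumulative: 50
Frame 4: OPEN (5+0=5). Cumulative: 55
Frame 5: OPEN (8+0=8). Cumulative: 63
Frame 6: OPEN (1+8=9). Cumulative: 72
Frame 7: OPEN (7+2=9). Cumulative: 81
Frame 8: OPEN (9+0=9). Cumulative: 90
Frame 9: STRIKE. 10 + next two rolls (0+8) = 18. Cumulative: 108

Answer: 9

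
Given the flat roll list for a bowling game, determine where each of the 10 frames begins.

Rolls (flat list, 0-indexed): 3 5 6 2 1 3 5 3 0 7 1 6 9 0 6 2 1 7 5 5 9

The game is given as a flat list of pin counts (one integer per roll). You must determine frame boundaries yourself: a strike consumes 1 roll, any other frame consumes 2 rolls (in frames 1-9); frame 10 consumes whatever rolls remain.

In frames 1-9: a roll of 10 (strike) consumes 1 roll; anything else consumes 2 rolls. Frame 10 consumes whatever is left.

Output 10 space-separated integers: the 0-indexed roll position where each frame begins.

Frame 1 starts at roll index 0: rolls=3,5 (sum=8), consumes 2 rolls
Frame 2 starts at roll index 2: rolls=6,2 (sum=8), consumes 2 rolls
Frame 3 starts at roll index 4: rolls=1,3 (sum=4), consumes 2 rolls
Frame 4 starts at roll index 6: rolls=5,3 (sum=8), consumes 2 rolls
Frame 5 starts at roll index 8: rolls=0,7 (sum=7), consumes 2 rolls
Frame 6 starts at roll index 10: rolls=1,6 (sum=7), consumes 2 rolls
Frame 7 starts at roll index 12: rolls=9,0 (sum=9), consumes 2 rolls
Frame 8 starts at roll index 14: rolls=6,2 (sum=8), consumes 2 rolls
Frame 9 starts at roll index 16: rolls=1,7 (sum=8), consumes 2 rolls
Frame 10 starts at roll index 18: 3 remaining rolls

Answer: 0 2 4 6 8 10 12 14 16 18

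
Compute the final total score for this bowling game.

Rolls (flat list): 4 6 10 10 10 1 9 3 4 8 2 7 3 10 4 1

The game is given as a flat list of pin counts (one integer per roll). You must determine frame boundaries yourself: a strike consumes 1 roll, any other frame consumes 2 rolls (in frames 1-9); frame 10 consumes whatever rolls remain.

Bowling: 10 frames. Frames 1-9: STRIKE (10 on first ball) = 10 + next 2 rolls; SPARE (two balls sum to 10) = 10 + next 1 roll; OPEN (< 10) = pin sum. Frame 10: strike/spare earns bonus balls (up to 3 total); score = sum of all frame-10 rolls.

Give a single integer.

Answer: 168

Derivation:
Frame 1: SPARE (4+6=10). 10 + next roll (10) = 20. Cumulative: 20
Frame 2: STRIKE. 10 + next two rolls (10+10) = 30. Cumulative: 50
Frame 3: STRIKE. 10 + next two rolls (10+1) = 21. Cumulative: 71
Frame 4: STRIKE. 10 + next two rolls (1+9) = 20. Cumulative: 91
Frame 5: SPARE (1+9=10). 10 + next roll (3) = 13. Cumulative: 104
Frame 6: OPEN (3+4=7). Cumulative: 111
Frame 7: SPARE (8+2=10). 10 + next roll (7) = 17. Cumulative: 128
Frame 8: SPARE (7+3=10). 10 + next roll (10) = 20. Cumulative: 148
Frame 9: STRIKE. 10 + next two rolls (4+1) = 15. Cumulative: 163
Frame 10: OPEN. Sum of all frame-10 rolls (4+1) = 5. Cumulative: 168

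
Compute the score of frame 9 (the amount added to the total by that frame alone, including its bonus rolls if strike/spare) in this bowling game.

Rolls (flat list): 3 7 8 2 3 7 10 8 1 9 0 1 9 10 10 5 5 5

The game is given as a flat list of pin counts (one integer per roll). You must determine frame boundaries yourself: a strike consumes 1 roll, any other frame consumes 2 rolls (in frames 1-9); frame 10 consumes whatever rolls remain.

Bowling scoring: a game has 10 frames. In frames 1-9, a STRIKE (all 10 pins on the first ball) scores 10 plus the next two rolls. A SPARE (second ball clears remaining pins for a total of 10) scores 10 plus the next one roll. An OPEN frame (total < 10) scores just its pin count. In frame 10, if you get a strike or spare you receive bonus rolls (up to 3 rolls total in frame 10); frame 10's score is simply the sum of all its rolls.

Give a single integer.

Frame 1: SPARE (3+7=10). 10 + next roll (8) = 18. Cumulative: 18
Frame 2: SPARE (8+2=10). 10 + next roll (3) = 13. Cumulative: 31
Frame 3: SPARE (3+7=10). 10 + next roll (10) = 20. Cumulative: 51
Frame 4: STRIKE. 10 + next two rolls (8+1) = 19. Cumulative: 70
Frame 5: OPEN (8+1=9). Cumulative: 79
Frame 6: OPEN (9+0=9). Cumulative: 88
Frame 7: SPARE (1+9=10). 10 + next roll (10) = 20. Cumulative: 108
Frame 8: STRIKE. 10 + next two rolls (10+5) = 25. Cumulative: 133
Frame 9: STRIKE. 10 + next two rolls (5+5) = 20. Cumulative: 153
Frame 10: SPARE. Sum of all frame-10 rolls (5+5+5) = 15. Cumulative: 168

Answer: 20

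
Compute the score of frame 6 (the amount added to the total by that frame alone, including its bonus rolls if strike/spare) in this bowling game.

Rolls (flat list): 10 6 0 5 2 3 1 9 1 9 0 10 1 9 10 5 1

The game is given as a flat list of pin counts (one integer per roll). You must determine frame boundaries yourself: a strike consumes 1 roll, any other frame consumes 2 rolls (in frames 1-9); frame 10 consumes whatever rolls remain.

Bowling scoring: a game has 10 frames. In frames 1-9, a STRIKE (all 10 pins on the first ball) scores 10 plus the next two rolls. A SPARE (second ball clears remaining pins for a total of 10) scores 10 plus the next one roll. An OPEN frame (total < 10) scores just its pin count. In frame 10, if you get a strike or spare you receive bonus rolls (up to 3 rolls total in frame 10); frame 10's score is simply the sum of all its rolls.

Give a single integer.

Frame 1: STRIKE. 10 + next two rolls (6+0) = 16. Cumulative: 16
Frame 2: OPEN (6+0=6). Cumulative: 22
Frame 3: OPEN (5+2=7). Cumulative: 29
Frame 4: OPEN (3+1=4). Cumulative: 33
Frame 5: SPARE (9+1=10). 10 + next roll (9) = 19. Cumulative: 52
Frame 6: OPEN (9+0=9). Cumulative: 61
Frame 7: STRIKE. 10 + next two rolls (1+9) = 20. Cumulative: 81
Frame 8: SPARE (1+9=10). 10 + next roll (10) = 20. Cumulative: 101

Answer: 9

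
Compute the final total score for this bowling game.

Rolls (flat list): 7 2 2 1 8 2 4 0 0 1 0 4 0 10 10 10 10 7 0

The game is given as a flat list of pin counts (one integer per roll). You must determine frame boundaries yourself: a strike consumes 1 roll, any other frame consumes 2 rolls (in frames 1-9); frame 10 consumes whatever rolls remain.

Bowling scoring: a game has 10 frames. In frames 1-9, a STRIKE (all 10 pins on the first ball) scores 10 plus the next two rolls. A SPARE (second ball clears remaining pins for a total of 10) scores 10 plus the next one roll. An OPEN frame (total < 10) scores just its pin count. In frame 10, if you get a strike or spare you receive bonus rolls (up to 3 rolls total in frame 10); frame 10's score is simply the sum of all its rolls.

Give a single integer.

Frame 1: OPEN (7+2=9). Cumulative: 9
Frame 2: OPEN (2+1=3). Cumulative: 12
Frame 3: SPARE (8+2=10). 10 + next roll (4) = 14. Cumulative: 26
Frame 4: OPEN (4+0=4). Cumulative: 30
Frame 5: OPEN (0+1=1). Cumulative: 31
Frame 6: OPEN (0+4=4). Cumulative: 35
Frame 7: SPARE (0+10=10). 10 + next roll (10) = 20. Cumulative: 55
Frame 8: STRIKE. 10 + next two rolls (10+10) = 30. Cumulative: 85
Frame 9: STRIKE. 10 + next two rolls (10+7) = 27. Cumulative: 112
Frame 10: STRIKE. Sum of all frame-10 rolls (10+7+0) = 17. Cumulative: 129

Answer: 129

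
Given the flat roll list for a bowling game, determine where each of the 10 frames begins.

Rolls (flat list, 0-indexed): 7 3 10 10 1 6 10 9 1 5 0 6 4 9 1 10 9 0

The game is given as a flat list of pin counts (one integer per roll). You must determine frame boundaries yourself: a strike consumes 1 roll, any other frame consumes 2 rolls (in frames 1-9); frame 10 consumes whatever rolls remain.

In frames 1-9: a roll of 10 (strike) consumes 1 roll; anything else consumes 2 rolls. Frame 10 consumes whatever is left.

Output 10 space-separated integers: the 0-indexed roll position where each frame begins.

Answer: 0 2 3 4 6 7 9 11 13 15

Derivation:
Frame 1 starts at roll index 0: rolls=7,3 (sum=10), consumes 2 rolls
Frame 2 starts at roll index 2: roll=10 (strike), consumes 1 roll
Frame 3 starts at roll index 3: roll=10 (strike), consumes 1 roll
Frame 4 starts at roll index 4: rolls=1,6 (sum=7), consumes 2 rolls
Frame 5 starts at roll index 6: roll=10 (strike), consumes 1 roll
Frame 6 starts at roll index 7: rolls=9,1 (sum=10), consumes 2 rolls
Frame 7 starts at roll index 9: rolls=5,0 (sum=5), consumes 2 rolls
Frame 8 starts at roll index 11: rolls=6,4 (sum=10), consumes 2 rolls
Frame 9 starts at roll index 13: rolls=9,1 (sum=10), consumes 2 rolls
Frame 10 starts at roll index 15: 3 remaining rolls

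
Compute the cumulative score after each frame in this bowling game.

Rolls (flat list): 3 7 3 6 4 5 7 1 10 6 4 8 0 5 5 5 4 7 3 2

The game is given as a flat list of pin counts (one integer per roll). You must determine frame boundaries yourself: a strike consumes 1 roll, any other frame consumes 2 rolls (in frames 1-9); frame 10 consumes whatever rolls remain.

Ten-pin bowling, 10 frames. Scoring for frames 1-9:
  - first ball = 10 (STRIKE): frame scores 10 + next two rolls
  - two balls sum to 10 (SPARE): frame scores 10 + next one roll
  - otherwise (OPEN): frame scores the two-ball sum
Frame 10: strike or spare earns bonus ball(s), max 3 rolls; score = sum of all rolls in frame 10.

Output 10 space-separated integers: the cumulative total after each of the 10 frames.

Frame 1: SPARE (3+7=10). 10 + next roll (3) = 13. Cumulative: 13
Frame 2: OPEN (3+6=9). Cumulative: 22
Frame 3: OPEN (4+5=9). Cumulative: 31
Frame 4: OPEN (7+1=8). Cumulative: 39
Frame 5: STRIKE. 10 + next two rolls (6+4) = 20. Cumulative: 59
Frame 6: SPARE (6+4=10). 10 + next roll (8) = 18. Cumulative: 77
Frame 7: OPEN (8+0=8). Cumulative: 85
Frame 8: SPARE (5+5=10). 10 + next roll (5) = 15. Cumulative: 100
Frame 9: OPEN (5+4=9). Cumulative: 109
Frame 10: SPARE. Sum of all frame-10 rolls (7+3+2) = 12. Cumulative: 121

Answer: 13 22 31 39 59 77 85 100 109 121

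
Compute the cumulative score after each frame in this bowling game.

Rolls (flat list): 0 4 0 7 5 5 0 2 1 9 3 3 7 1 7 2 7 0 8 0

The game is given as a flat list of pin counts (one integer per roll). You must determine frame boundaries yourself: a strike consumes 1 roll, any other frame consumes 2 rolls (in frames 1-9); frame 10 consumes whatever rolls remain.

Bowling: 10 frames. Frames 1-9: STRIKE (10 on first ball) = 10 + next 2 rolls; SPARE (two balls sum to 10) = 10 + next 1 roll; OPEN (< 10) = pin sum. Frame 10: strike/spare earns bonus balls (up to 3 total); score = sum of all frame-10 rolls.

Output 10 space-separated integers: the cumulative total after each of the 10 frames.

Answer: 4 11 21 23 36 42 50 59 66 74

Derivation:
Frame 1: OPEN (0+4=4). Cumulative: 4
Frame 2: OPEN (0+7=7). Cumulative: 11
Frame 3: SPARE (5+5=10). 10 + next roll (0) = 10. Cumulative: 21
Frame 4: OPEN (0+2=2). Cumulative: 23
Frame 5: SPARE (1+9=10). 10 + next roll (3) = 13. Cumulative: 36
Frame 6: OPEN (3+3=6). Cumulative: 42
Frame 7: OPEN (7+1=8). Cumulative: 50
Frame 8: OPEN (7+2=9). Cumulative: 59
Frame 9: OPEN (7+0=7). Cumulative: 66
Frame 10: OPEN. Sum of all frame-10 rolls (8+0) = 8. Cumulative: 74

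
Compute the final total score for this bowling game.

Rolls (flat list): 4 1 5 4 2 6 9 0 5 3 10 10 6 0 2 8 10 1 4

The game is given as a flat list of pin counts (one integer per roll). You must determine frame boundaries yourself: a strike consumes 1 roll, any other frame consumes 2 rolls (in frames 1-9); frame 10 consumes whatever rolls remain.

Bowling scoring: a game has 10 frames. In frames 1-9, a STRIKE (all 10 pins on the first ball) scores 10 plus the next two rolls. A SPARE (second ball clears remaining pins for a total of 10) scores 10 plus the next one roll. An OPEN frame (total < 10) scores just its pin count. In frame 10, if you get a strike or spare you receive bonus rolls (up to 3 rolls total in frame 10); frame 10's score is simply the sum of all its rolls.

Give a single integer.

Answer: 122

Derivation:
Frame 1: OPEN (4+1=5). Cumulative: 5
Frame 2: OPEN (5+4=9). Cumulative: 14
Frame 3: OPEN (2+6=8). Cumulative: 22
Frame 4: OPEN (9+0=9). Cumulative: 31
Frame 5: OPEN (5+3=8). Cumulative: 39
Frame 6: STRIKE. 10 + next two rolls (10+6) = 26. Cumulative: 65
Frame 7: STRIKE. 10 + next two rolls (6+0) = 16. Cumulative: 81
Frame 8: OPEN (6+0=6). Cumulative: 87
Frame 9: SPARE (2+8=10). 10 + next roll (10) = 20. Cumulative: 107
Frame 10: STRIKE. Sum of all frame-10 rolls (10+1+4) = 15. Cumulative: 122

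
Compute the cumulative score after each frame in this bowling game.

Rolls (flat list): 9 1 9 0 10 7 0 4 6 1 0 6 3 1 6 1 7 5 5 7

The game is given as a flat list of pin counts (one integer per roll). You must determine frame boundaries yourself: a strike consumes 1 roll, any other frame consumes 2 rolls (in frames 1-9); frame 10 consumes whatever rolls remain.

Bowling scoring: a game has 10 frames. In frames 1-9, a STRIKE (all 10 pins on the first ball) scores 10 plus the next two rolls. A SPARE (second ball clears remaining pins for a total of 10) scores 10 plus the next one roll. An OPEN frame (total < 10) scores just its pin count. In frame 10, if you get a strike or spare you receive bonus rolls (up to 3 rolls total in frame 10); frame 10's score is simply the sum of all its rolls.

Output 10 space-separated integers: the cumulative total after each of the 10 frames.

Answer: 19 28 45 52 63 64 73 80 88 105

Derivation:
Frame 1: SPARE (9+1=10). 10 + next roll (9) = 19. Cumulative: 19
Frame 2: OPEN (9+0=9). Cumulative: 28
Frame 3: STRIKE. 10 + next two rolls (7+0) = 17. Cumulative: 45
Frame 4: OPEN (7+0=7). Cumulative: 52
Frame 5: SPARE (4+6=10). 10 + next roll (1) = 11. Cumulative: 63
Frame 6: OPEN (1+0=1). Cumulative: 64
Frame 7: OPEN (6+3=9). Cumulative: 73
Frame 8: OPEN (1+6=7). Cumulative: 80
Frame 9: OPEN (1+7=8). Cumulative: 88
Frame 10: SPARE. Sum of all frame-10 rolls (5+5+7) = 17. Cumulative: 105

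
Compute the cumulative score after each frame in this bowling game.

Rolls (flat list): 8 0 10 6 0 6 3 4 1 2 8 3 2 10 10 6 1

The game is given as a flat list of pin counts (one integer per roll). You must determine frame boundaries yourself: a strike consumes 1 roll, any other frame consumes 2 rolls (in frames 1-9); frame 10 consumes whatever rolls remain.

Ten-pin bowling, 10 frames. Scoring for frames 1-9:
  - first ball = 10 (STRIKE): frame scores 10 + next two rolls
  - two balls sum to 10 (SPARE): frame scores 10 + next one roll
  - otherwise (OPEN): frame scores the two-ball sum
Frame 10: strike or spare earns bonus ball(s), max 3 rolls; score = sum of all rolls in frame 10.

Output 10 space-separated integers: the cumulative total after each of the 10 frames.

Answer: 8 24 30 39 44 57 62 88 105 112

Derivation:
Frame 1: OPEN (8+0=8). Cumulative: 8
Frame 2: STRIKE. 10 + next two rolls (6+0) = 16. Cumulative: 24
Frame 3: OPEN (6+0=6). Cumulative: 30
Frame 4: OPEN (6+3=9). Cumulative: 39
Frame 5: OPEN (4+1=5). Cumulative: 44
Frame 6: SPARE (2+8=10). 10 + next roll (3) = 13. Cumulative: 57
Frame 7: OPEN (3+2=5). Cumulative: 62
Frame 8: STRIKE. 10 + next two rolls (10+6) = 26. Cumulative: 88
Frame 9: STRIKE. 10 + next two rolls (6+1) = 17. Cumulative: 105
Frame 10: OPEN. Sum of all frame-10 rolls (6+1) = 7. Cumulative: 112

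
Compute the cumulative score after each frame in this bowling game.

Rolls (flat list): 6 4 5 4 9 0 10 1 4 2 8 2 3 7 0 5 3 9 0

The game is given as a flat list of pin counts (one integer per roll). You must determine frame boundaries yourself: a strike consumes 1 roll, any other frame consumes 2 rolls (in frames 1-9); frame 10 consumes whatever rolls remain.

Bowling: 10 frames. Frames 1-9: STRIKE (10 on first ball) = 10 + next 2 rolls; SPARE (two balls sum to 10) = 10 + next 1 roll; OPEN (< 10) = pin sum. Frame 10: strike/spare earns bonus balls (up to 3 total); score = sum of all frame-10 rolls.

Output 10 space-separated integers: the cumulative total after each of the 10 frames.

Frame 1: SPARE (6+4=10). 10 + next roll (5) = 15. Cumulative: 15
Frame 2: OPEN (5+4=9). Cumulative: 24
Frame 3: OPEN (9+0=9). Cumulative: 33
Frame 4: STRIKE. 10 + next two rolls (1+4) = 15. Cumulative: 48
Frame 5: OPEN (1+4=5). Cumulative: 53
Frame 6: SPARE (2+8=10). 10 + next roll (2) = 12. Cumulative: 65
Frame 7: OPEN (2+3=5). Cumulative: 70
Frame 8: OPEN (7+0=7). Cumulative: 77
Frame 9: OPEN (5+3=8). Cumulative: 85
Frame 10: OPEN. Sum of all frame-10 rolls (9+0) = 9. Cumulative: 94

Answer: 15 24 33 48 53 65 70 77 85 94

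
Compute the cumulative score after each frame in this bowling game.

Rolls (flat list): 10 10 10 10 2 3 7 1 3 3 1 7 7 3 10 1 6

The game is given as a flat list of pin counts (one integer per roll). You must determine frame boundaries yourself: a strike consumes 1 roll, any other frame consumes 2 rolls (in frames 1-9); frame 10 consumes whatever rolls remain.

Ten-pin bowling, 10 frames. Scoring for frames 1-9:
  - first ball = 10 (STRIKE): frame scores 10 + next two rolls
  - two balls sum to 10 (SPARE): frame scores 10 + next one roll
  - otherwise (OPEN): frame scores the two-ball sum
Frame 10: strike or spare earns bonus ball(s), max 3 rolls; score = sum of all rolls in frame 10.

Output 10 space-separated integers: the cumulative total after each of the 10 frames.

Frame 1: STRIKE. 10 + next two rolls (10+10) = 30. Cumulative: 30
Frame 2: STRIKE. 10 + next two rolls (10+10) = 30. Cumulative: 60
Frame 3: STRIKE. 10 + next two rolls (10+2) = 22. Cumulative: 82
Frame 4: STRIKE. 10 + next two rolls (2+3) = 15. Cumulative: 97
Frame 5: OPEN (2+3=5). Cumulative: 102
Frame 6: OPEN (7+1=8). Cumulative: 110
Frame 7: OPEN (3+3=6). Cumulative: 116
Frame 8: OPEN (1+7=8). Cumulative: 124
Frame 9: SPARE (7+3=10). 10 + next roll (10) = 20. Cumulative: 144
Frame 10: STRIKE. Sum of all frame-10 rolls (10+1+6) = 17. Cumulative: 161

Answer: 30 60 82 97 102 110 116 124 144 161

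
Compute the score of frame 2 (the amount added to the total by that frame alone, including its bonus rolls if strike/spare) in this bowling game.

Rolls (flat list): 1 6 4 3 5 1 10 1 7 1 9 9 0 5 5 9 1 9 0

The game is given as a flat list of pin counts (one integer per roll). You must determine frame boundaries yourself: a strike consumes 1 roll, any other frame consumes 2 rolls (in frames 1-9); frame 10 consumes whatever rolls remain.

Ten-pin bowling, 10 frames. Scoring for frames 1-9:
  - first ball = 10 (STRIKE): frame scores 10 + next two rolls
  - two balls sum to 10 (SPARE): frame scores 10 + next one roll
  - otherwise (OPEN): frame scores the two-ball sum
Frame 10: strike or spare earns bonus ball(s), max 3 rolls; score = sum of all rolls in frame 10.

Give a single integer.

Answer: 7

Derivation:
Frame 1: OPEN (1+6=7). Cumulative: 7
Frame 2: OPEN (4+3=7). Cumulative: 14
Frame 3: OPEN (5+1=6). Cumulative: 20
Frame 4: STRIKE. 10 + next two rolls (1+7) = 18. Cumulative: 38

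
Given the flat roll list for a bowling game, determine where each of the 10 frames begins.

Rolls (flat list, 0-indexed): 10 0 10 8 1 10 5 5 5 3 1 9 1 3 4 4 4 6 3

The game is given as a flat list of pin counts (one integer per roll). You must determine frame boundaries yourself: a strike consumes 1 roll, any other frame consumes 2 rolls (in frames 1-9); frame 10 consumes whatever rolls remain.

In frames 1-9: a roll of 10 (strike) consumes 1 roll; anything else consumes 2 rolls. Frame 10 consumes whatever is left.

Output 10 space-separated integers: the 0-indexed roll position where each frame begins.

Answer: 0 1 3 5 6 8 10 12 14 16

Derivation:
Frame 1 starts at roll index 0: roll=10 (strike), consumes 1 roll
Frame 2 starts at roll index 1: rolls=0,10 (sum=10), consumes 2 rolls
Frame 3 starts at roll index 3: rolls=8,1 (sum=9), consumes 2 rolls
Frame 4 starts at roll index 5: roll=10 (strike), consumes 1 roll
Frame 5 starts at roll index 6: rolls=5,5 (sum=10), consumes 2 rolls
Frame 6 starts at roll index 8: rolls=5,3 (sum=8), consumes 2 rolls
Frame 7 starts at roll index 10: rolls=1,9 (sum=10), consumes 2 rolls
Frame 8 starts at roll index 12: rolls=1,3 (sum=4), consumes 2 rolls
Frame 9 starts at roll index 14: rolls=4,4 (sum=8), consumes 2 rolls
Frame 10 starts at roll index 16: 3 remaining rolls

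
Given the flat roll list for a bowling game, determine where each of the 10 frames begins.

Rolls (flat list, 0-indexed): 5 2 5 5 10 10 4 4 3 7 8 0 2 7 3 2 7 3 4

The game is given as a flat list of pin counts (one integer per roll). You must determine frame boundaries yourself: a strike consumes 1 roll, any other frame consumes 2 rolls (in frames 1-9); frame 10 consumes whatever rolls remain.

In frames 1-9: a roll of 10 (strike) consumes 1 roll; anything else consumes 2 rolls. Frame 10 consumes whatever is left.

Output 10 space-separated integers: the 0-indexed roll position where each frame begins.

Frame 1 starts at roll index 0: rolls=5,2 (sum=7), consumes 2 rolls
Frame 2 starts at roll index 2: rolls=5,5 (sum=10), consumes 2 rolls
Frame 3 starts at roll index 4: roll=10 (strike), consumes 1 roll
Frame 4 starts at roll index 5: roll=10 (strike), consumes 1 roll
Frame 5 starts at roll index 6: rolls=4,4 (sum=8), consumes 2 rolls
Frame 6 starts at roll index 8: rolls=3,7 (sum=10), consumes 2 rolls
Frame 7 starts at roll index 10: rolls=8,0 (sum=8), consumes 2 rolls
Frame 8 starts at roll index 12: rolls=2,7 (sum=9), consumes 2 rolls
Frame 9 starts at roll index 14: rolls=3,2 (sum=5), consumes 2 rolls
Frame 10 starts at roll index 16: 3 remaining rolls

Answer: 0 2 4 5 6 8 10 12 14 16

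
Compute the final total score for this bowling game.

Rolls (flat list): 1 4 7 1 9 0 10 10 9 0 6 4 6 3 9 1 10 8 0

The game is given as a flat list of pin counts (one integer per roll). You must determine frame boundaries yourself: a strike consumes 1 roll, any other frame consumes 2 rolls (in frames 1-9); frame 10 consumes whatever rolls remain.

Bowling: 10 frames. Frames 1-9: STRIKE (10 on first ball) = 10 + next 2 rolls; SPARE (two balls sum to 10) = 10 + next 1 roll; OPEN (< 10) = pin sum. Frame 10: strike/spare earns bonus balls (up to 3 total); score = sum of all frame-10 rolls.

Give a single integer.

Answer: 142

Derivation:
Frame 1: OPEN (1+4=5). Cumulative: 5
Frame 2: OPEN (7+1=8). Cumulative: 13
Frame 3: OPEN (9+0=9). Cumulative: 22
Frame 4: STRIKE. 10 + next two rolls (10+9) = 29. Cumulative: 51
Frame 5: STRIKE. 10 + next two rolls (9+0) = 19. Cumulative: 70
Frame 6: OPEN (9+0=9). Cumulative: 79
Frame 7: SPARE (6+4=10). 10 + next roll (6) = 16. Cumulative: 95
Frame 8: OPEN (6+3=9). Cumulative: 104
Frame 9: SPARE (9+1=10). 10 + next roll (10) = 20. Cumulative: 124
Frame 10: STRIKE. Sum of all frame-10 rolls (10+8+0) = 18. Cumulative: 142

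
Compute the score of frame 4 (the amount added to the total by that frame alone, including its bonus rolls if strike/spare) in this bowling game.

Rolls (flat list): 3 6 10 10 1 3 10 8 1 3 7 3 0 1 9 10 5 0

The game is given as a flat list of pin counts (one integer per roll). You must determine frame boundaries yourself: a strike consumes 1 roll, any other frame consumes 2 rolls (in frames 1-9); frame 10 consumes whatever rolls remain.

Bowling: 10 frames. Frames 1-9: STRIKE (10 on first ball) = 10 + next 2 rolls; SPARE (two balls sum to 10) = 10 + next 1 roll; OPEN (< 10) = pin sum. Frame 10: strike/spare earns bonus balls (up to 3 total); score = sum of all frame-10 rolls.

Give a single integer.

Frame 1: OPEN (3+6=9). Cumulative: 9
Frame 2: STRIKE. 10 + next two rolls (10+1) = 21. Cumulative: 30
Frame 3: STRIKE. 10 + next two rolls (1+3) = 14. Cumulative: 44
Frame 4: OPEN (1+3=4). Cumulative: 48
Frame 5: STRIKE. 10 + next two rolls (8+1) = 19. Cumulative: 67
Frame 6: OPEN (8+1=9). Cumulative: 76

Answer: 4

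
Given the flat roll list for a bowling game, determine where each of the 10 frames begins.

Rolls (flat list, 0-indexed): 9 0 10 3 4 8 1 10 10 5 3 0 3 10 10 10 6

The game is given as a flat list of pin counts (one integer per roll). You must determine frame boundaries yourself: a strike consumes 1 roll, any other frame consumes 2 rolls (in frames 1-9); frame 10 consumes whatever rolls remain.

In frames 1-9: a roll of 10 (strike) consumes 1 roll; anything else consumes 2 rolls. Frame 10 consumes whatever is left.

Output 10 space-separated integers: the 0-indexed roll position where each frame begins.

Answer: 0 2 3 5 7 8 9 11 13 14

Derivation:
Frame 1 starts at roll index 0: rolls=9,0 (sum=9), consumes 2 rolls
Frame 2 starts at roll index 2: roll=10 (strike), consumes 1 roll
Frame 3 starts at roll index 3: rolls=3,4 (sum=7), consumes 2 rolls
Frame 4 starts at roll index 5: rolls=8,1 (sum=9), consumes 2 rolls
Frame 5 starts at roll index 7: roll=10 (strike), consumes 1 roll
Frame 6 starts at roll index 8: roll=10 (strike), consumes 1 roll
Frame 7 starts at roll index 9: rolls=5,3 (sum=8), consumes 2 rolls
Frame 8 starts at roll index 11: rolls=0,3 (sum=3), consumes 2 rolls
Frame 9 starts at roll index 13: roll=10 (strike), consumes 1 roll
Frame 10 starts at roll index 14: 3 remaining rolls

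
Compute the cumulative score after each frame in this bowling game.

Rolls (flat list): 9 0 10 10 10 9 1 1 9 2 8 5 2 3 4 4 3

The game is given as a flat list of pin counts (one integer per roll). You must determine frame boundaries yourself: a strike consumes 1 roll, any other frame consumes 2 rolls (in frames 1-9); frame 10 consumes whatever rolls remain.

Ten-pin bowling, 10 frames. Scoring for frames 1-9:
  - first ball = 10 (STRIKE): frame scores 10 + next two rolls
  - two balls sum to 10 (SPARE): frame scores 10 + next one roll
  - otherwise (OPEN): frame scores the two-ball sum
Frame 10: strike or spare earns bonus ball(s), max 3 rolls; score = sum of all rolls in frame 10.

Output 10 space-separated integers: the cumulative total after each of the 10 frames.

Frame 1: OPEN (9+0=9). Cumulative: 9
Frame 2: STRIKE. 10 + next two rolls (10+10) = 30. Cumulative: 39
Frame 3: STRIKE. 10 + next two rolls (10+9) = 29. Cumulative: 68
Frame 4: STRIKE. 10 + next two rolls (9+1) = 20. Cumulative: 88
Frame 5: SPARE (9+1=10). 10 + next roll (1) = 11. Cumulative: 99
Frame 6: SPARE (1+9=10). 10 + next roll (2) = 12. Cumulative: 111
Frame 7: SPARE (2+8=10). 10 + next roll (5) = 15. Cumulative: 126
Frame 8: OPEN (5+2=7). Cumulative: 133
Frame 9: OPEN (3+4=7). Cumulative: 140
Frame 10: OPEN. Sum of all frame-10 rolls (4+3) = 7. Cumulative: 147

Answer: 9 39 68 88 99 111 126 133 140 147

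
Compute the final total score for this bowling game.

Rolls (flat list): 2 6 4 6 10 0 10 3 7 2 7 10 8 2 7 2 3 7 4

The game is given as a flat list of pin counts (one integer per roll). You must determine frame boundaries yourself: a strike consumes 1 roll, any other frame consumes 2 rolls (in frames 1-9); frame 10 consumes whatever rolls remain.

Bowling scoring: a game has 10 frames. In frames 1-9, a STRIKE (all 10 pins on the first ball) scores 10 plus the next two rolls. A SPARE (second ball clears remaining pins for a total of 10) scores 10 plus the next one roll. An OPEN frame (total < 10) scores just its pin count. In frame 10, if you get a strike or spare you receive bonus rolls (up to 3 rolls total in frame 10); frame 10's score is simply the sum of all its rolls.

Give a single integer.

Frame 1: OPEN (2+6=8). Cumulative: 8
Frame 2: SPARE (4+6=10). 10 + next roll (10) = 20. Cumulative: 28
Frame 3: STRIKE. 10 + next two rolls (0+10) = 20. Cumulative: 48
Frame 4: SPARE (0+10=10). 10 + next roll (3) = 13. Cumulative: 61
Frame 5: SPARE (3+7=10). 10 + next roll (2) = 12. Cumulative: 73
Frame 6: OPEN (2+7=9). Cumulative: 82
Frame 7: STRIKE. 10 + next two rolls (8+2) = 20. Cumulative: 102
Frame 8: SPARE (8+2=10). 10 + next roll (7) = 17. Cumulative: 119
Frame 9: OPEN (7+2=9). Cumulative: 128
Frame 10: SPARE. Sum of all frame-10 rolls (3+7+4) = 14. Cumulative: 142

Answer: 142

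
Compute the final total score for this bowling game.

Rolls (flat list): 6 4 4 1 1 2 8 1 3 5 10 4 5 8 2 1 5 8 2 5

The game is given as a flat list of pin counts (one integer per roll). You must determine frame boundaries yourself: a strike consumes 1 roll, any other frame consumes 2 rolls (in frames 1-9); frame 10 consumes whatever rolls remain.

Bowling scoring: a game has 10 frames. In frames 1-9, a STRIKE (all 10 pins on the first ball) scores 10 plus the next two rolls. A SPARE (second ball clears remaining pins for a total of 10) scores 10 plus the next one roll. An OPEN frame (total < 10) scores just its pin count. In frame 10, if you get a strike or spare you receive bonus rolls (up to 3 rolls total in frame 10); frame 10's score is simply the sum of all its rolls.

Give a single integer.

Frame 1: SPARE (6+4=10). 10 + next roll (4) = 14. Cumulative: 14
Frame 2: OPEN (4+1=5). Cumulative: 19
Frame 3: OPEN (1+2=3). Cumulative: 22
Frame 4: OPEN (8+1=9). Cumulative: 31
Frame 5: OPEN (3+5=8). Cumulative: 39
Frame 6: STRIKE. 10 + next two rolls (4+5) = 19. Cumulative: 58
Frame 7: OPEN (4+5=9). Cumulative: 67
Frame 8: SPARE (8+2=10). 10 + next roll (1) = 11. Cumulative: 78
Frame 9: OPEN (1+5=6). Cumulative: 84
Frame 10: SPARE. Sum of all frame-10 rolls (8+2+5) = 15. Cumulative: 99

Answer: 99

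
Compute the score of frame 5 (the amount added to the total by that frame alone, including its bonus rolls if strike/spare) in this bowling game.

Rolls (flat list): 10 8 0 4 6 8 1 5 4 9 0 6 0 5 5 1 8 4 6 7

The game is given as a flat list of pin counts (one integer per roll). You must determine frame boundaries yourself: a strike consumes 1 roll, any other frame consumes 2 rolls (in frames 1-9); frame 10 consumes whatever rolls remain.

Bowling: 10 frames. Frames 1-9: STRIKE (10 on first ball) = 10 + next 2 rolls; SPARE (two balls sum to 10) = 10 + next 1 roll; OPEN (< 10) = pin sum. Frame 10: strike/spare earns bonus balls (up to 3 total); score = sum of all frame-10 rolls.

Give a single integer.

Answer: 9

Derivation:
Frame 1: STRIKE. 10 + next two rolls (8+0) = 18. Cumulative: 18
Frame 2: OPEN (8+0=8). Cumulative: 26
Frame 3: SPARE (4+6=10). 10 + next roll (8) = 18. Cumulative: 44
Frame 4: OPEN (8+1=9). Cumulative: 53
Frame 5: OPEN (5+4=9). Cumulative: 62
Frame 6: OPEN (9+0=9). Cumulative: 71
Frame 7: OPEN (6+0=6). Cumulative: 77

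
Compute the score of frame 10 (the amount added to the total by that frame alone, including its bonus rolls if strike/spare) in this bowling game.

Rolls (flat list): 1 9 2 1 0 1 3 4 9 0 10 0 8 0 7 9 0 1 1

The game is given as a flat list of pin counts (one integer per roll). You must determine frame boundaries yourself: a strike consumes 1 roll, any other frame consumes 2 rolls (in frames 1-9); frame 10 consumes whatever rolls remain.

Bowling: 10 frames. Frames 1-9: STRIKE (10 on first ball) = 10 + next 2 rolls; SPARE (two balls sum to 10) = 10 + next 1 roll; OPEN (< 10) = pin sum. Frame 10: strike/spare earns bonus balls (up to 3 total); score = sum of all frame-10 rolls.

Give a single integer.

Frame 1: SPARE (1+9=10). 10 + next roll (2) = 12. Cumulative: 12
Frame 2: OPEN (2+1=3). Cumulative: 15
Frame 3: OPEN (0+1=1). Cumulative: 16
Frame 4: OPEN (3+4=7). Cumulative: 23
Frame 5: OPEN (9+0=9). Cumulative: 32
Frame 6: STRIKE. 10 + next two rolls (0+8) = 18. Cumulative: 50
Frame 7: OPEN (0+8=8). Cumulative: 58
Frame 8: OPEN (0+7=7). Cumulative: 65
Frame 9: OPEN (9+0=9). Cumulative: 74
Frame 10: OPEN. Sum of all frame-10 rolls (1+1) = 2. Cumulative: 76

Answer: 2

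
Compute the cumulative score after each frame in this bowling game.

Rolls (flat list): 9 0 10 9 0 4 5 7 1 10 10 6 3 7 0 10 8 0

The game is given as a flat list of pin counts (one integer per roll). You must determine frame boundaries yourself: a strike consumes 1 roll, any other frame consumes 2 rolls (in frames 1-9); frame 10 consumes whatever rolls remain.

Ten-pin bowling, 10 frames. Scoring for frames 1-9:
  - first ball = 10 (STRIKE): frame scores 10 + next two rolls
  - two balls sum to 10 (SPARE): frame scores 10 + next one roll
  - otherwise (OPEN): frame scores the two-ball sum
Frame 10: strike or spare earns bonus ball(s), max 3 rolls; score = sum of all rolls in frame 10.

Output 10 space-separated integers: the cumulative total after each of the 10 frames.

Frame 1: OPEN (9+0=9). Cumulative: 9
Frame 2: STRIKE. 10 + next two rolls (9+0) = 19. Cumulative: 28
Frame 3: OPEN (9+0=9). Cumulative: 37
Frame 4: OPEN (4+5=9). Cumulative: 46
Frame 5: OPEN (7+1=8). Cumulative: 54
Frame 6: STRIKE. 10 + next two rolls (10+6) = 26. Cumulative: 80
Frame 7: STRIKE. 10 + next two rolls (6+3) = 19. Cumulative: 99
Frame 8: OPEN (6+3=9). Cumulative: 108
Frame 9: OPEN (7+0=7). Cumulative: 115
Frame 10: STRIKE. Sum of all frame-10 rolls (10+8+0) = 18. Cumulative: 133

Answer: 9 28 37 46 54 80 99 108 115 133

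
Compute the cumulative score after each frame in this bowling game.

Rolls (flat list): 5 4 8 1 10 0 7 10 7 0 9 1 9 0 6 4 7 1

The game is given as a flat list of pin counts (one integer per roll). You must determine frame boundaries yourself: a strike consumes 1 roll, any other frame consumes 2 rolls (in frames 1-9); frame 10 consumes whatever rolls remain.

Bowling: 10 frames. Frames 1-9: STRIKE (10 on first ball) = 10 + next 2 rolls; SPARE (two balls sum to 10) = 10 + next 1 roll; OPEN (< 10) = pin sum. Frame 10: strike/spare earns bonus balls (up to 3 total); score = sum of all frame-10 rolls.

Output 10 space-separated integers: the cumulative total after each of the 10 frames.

Answer: 9 18 35 42 59 66 85 94 111 119

Derivation:
Frame 1: OPEN (5+4=9). Cumulative: 9
Frame 2: OPEN (8+1=9). Cumulative: 18
Frame 3: STRIKE. 10 + next two rolls (0+7) = 17. Cumulative: 35
Frame 4: OPEN (0+7=7). Cumulative: 42
Frame 5: STRIKE. 10 + next two rolls (7+0) = 17. Cumulative: 59
Frame 6: OPEN (7+0=7). Cumulative: 66
Frame 7: SPARE (9+1=10). 10 + next roll (9) = 19. Cumulative: 85
Frame 8: OPEN (9+0=9). Cumulative: 94
Frame 9: SPARE (6+4=10). 10 + next roll (7) = 17. Cumulative: 111
Frame 10: OPEN. Sum of all frame-10 rolls (7+1) = 8. Cumulative: 119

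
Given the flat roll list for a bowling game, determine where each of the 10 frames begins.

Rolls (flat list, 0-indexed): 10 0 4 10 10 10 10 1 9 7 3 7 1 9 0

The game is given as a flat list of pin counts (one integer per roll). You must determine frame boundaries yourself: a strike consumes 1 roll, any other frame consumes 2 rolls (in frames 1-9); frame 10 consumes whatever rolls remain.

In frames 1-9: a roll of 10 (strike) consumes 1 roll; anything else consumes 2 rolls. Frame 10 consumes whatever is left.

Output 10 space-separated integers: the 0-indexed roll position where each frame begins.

Frame 1 starts at roll index 0: roll=10 (strike), consumes 1 roll
Frame 2 starts at roll index 1: rolls=0,4 (sum=4), consumes 2 rolls
Frame 3 starts at roll index 3: roll=10 (strike), consumes 1 roll
Frame 4 starts at roll index 4: roll=10 (strike), consumes 1 roll
Frame 5 starts at roll index 5: roll=10 (strike), consumes 1 roll
Frame 6 starts at roll index 6: roll=10 (strike), consumes 1 roll
Frame 7 starts at roll index 7: rolls=1,9 (sum=10), consumes 2 rolls
Frame 8 starts at roll index 9: rolls=7,3 (sum=10), consumes 2 rolls
Frame 9 starts at roll index 11: rolls=7,1 (sum=8), consumes 2 rolls
Frame 10 starts at roll index 13: 2 remaining rolls

Answer: 0 1 3 4 5 6 7 9 11 13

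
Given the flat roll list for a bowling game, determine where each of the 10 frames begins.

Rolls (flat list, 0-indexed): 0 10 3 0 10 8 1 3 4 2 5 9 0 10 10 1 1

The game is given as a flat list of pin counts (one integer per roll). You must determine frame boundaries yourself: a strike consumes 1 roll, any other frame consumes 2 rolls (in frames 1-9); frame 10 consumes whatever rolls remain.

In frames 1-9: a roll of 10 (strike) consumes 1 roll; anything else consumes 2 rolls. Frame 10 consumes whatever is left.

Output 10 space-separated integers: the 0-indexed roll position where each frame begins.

Answer: 0 2 4 5 7 9 11 13 14 15

Derivation:
Frame 1 starts at roll index 0: rolls=0,10 (sum=10), consumes 2 rolls
Frame 2 starts at roll index 2: rolls=3,0 (sum=3), consumes 2 rolls
Frame 3 starts at roll index 4: roll=10 (strike), consumes 1 roll
Frame 4 starts at roll index 5: rolls=8,1 (sum=9), consumes 2 rolls
Frame 5 starts at roll index 7: rolls=3,4 (sum=7), consumes 2 rolls
Frame 6 starts at roll index 9: rolls=2,5 (sum=7), consumes 2 rolls
Frame 7 starts at roll index 11: rolls=9,0 (sum=9), consumes 2 rolls
Frame 8 starts at roll index 13: roll=10 (strike), consumes 1 roll
Frame 9 starts at roll index 14: roll=10 (strike), consumes 1 roll
Frame 10 starts at roll index 15: 2 remaining rolls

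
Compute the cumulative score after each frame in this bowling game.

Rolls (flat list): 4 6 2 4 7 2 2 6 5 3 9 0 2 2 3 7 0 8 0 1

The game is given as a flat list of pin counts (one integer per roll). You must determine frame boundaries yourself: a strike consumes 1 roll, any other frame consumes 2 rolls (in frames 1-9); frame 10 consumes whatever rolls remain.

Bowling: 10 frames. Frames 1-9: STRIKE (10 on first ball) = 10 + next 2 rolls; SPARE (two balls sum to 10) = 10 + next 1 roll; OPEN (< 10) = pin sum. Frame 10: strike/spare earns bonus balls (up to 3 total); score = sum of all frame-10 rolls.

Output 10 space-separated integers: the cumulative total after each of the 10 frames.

Frame 1: SPARE (4+6=10). 10 + next roll (2) = 12. Cumulative: 12
Frame 2: OPEN (2+4=6). Cumulative: 18
Frame 3: OPEN (7+2=9). Cumulative: 27
Frame 4: OPEN (2+6=8). Cumulative: 35
Frame 5: OPEN (5+3=8). Cumulative: 43
Frame 6: OPEN (9+0=9). Cumulative: 52
Frame 7: OPEN (2+2=4). Cumulative: 56
Frame 8: SPARE (3+7=10). 10 + next roll (0) = 10. Cumulative: 66
Frame 9: OPEN (0+8=8). Cumulative: 74
Frame 10: OPEN. Sum of all frame-10 rolls (0+1) = 1. Cumulative: 75

Answer: 12 18 27 35 43 52 56 66 74 75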